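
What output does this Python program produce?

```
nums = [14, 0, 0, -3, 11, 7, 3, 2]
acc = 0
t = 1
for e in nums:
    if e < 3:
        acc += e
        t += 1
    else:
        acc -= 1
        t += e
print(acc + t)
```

35

e=14: not <3, acc = 0-1 = -1; t=15
e=0: <3, acc = (-1)+0 = -1; t=16
e=0: <3, acc = (-1)+0 = -1; t=17
e=-3: <3, acc = (-1)+(-3) = -4; t=18
e=11: not <3, acc = (-4)-1 = -5; t=29
e=7: not <3, acc = (-5)-1 = -6; t=36
e=3: not <3, acc = (-6)-1 = -7; t=39
e=2: <3, acc = (-7)+2 = -5; t=40
acc+t = (-5)+40 = 35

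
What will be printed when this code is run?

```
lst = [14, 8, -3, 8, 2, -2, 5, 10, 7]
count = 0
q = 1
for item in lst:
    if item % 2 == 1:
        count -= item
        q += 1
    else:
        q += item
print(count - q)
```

item=14: not odd; q=15
item=8: not odd; q=23
item=-3: odd, count = 0-(-3) = 3; q=24
item=8: not odd; q=32
item=2: not odd; q=34
item=-2: not odd; q=32
item=5: odd, count = 3-5 = -2; q=33
item=10: not odd; q=43
item=7: odd, count = (-2)-7 = -9; q=44
count-q = (-9)-44 = -53

-53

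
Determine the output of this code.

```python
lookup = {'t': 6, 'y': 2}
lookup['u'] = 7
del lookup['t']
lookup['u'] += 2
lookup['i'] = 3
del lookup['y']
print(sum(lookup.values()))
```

12

lookup['u'] = 7 → {'t': 6, 'y': 2, 'u': 7}
del 't' → {'y': 2, 'u': 7}
lookup['u'] = 7+2 = 9 → {'y': 2, 'u': 9}
lookup['i'] = 3 → {'y': 2, 'u': 9, 'i': 3}
del 'y' → {'u': 9, 'i': 3}
sum of values = 12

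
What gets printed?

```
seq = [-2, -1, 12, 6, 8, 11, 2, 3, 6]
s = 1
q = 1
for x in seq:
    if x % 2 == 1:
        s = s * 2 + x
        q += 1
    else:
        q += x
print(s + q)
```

x=-2: not odd; q=-1
x=-1: odd, s = 1*2+(-1) = 1; q=0
x=12: not odd; q=12
x=6: not odd; q=18
x=8: not odd; q=26
x=11: odd, s = 1*2+11 = 13; q=27
x=2: not odd; q=29
x=3: odd, s = 13*2+3 = 29; q=30
x=6: not odd; q=36
s+q = 29+36 = 65

65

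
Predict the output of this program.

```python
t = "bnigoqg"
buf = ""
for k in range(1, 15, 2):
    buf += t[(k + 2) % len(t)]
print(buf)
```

k=1: add t[3]='g' → 'g'
k=3: add t[5]='q' → 'gq'
k=5: add t[0]='b' → 'gqb'
k=7: add t[2]='i' → 'gqbi'
k=9: add t[4]='o' → 'gqbio'
k=11: add t[6]='g' → 'gqbiog'
k=13: add t[1]='n' → 'gqbiogn'

gqbiogn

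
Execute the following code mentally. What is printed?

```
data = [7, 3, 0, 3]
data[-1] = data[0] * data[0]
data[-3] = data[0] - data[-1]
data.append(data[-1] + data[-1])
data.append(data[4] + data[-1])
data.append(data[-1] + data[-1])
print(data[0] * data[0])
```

49

data[-1] = data[0]*data[0] = 7*7 = 49 → [7, 3, 0, 49]
data[-3] = data[0]-data[-1] = 7-49 = -42 → [7, -42, 0, 49]
append data[-1]+data[-1] = 49+49 = 98 → [7, -42, 0, 49, 98]
append data[4]+data[-1] = 98+98 = 196 → [7, -42, 0, 49, 98, 196]
append data[-1]+data[-1] = 196+196 = 392 → [7, -42, 0, 49, 98, 196, 392]
data[0]*data[0] = 7*7 = 49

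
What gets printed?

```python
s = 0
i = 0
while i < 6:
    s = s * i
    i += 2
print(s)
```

i=0: s = 0*0 = 0
i=2: s = 0*2 = 0
i=4: s = 0*4 = 0

0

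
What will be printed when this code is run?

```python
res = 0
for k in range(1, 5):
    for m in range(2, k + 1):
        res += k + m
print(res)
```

36

k=2,m=2: res = 0+4 = 4
k=3,m=2: res = 4+5 = 9
k=3,m=3: res = 9+6 = 15
k=4,m=2: res = 15+6 = 21
k=4,m=3: res = 21+7 = 28
k=4,m=4: res = 28+8 = 36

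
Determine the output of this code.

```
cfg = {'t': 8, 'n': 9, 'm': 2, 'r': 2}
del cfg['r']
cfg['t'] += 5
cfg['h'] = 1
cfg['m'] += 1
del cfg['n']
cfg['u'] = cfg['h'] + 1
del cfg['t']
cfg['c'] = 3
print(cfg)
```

{'m': 3, 'h': 1, 'u': 2, 'c': 3}

del 'r' → {'t': 8, 'n': 9, 'm': 2}
cfg['t'] = 8+5 = 13 → {'t': 13, 'n': 9, 'm': 2}
cfg['h'] = 1 → {'t': 13, 'n': 9, 'm': 2, 'h': 1}
cfg['m'] = 2+1 = 3 → {'t': 13, 'n': 9, 'm': 3, 'h': 1}
del 'n' → {'t': 13, 'm': 3, 'h': 1}
cfg['u'] = cfg['h']+1 = 2 → {'t': 13, 'm': 3, 'h': 1, 'u': 2}
del 't' → {'m': 3, 'h': 1, 'u': 2}
cfg['c'] = 3 → {'m': 3, 'h': 1, 'u': 2, 'c': 3}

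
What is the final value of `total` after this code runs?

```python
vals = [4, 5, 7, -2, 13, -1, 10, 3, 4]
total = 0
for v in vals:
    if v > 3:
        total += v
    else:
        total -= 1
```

v=4: >3, total = 0+4 = 4
v=5: >3, total = 4+5 = 9
v=7: >3, total = 9+7 = 16
v=-2: not >3, total = 16-1 = 15
v=13: >3, total = 15+13 = 28
v=-1: not >3, total = 28-1 = 27
v=10: >3, total = 27+10 = 37
v=3: not >3, total = 37-1 = 36
v=4: >3, total = 36+4 = 40

40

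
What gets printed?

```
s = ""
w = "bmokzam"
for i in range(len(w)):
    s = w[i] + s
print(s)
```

i=0: prepend 'b' → 'b'
i=1: prepend 'm' → 'mb'
i=2: prepend 'o' → 'omb'
i=3: prepend 'k' → 'komb'
i=4: prepend 'z' → 'zkomb'
i=5: prepend 'a' → 'azkomb'
i=6: prepend 'm' → 'mazkomb'

mazkomb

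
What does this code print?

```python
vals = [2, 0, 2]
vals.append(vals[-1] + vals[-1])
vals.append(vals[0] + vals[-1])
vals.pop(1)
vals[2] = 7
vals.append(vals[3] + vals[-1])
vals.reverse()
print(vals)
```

[12, 6, 7, 2, 2]

append vals[-1]+vals[-1] = 2+2 = 4 → [2, 0, 2, 4]
append vals[0]+vals[-1] = 2+4 = 6 → [2, 0, 2, 4, 6]
pop(1) removes 0 → [2, 2, 4, 6]
vals[2] = 7 → [2, 2, 7, 6]
append vals[3]+vals[-1] = 6+6 = 12 → [2, 2, 7, 6, 12]
reverse → [12, 6, 7, 2, 2]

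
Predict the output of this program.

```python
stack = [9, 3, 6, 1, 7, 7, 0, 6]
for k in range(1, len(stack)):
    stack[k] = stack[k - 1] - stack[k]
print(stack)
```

k=1: stack[1] = 9-3 = 6 → [9, 6, 6, 1, 7, 7, 0, 6]
k=2: stack[2] = 6-6 = 0 → [9, 6, 0, 1, 7, 7, 0, 6]
k=3: stack[3] = 0-1 = -1 → [9, 6, 0, -1, 7, 7, 0, 6]
k=4: stack[4] = (-1)-7 = -8 → [9, 6, 0, -1, -8, 7, 0, 6]
k=5: stack[5] = (-8)-7 = -15 → [9, 6, 0, -1, -8, -15, 0, 6]
k=6: stack[6] = (-15)-0 = -15 → [9, 6, 0, -1, -8, -15, -15, 6]
k=7: stack[7] = (-15)-6 = -21 → [9, 6, 0, -1, -8, -15, -15, -21]

[9, 6, 0, -1, -8, -15, -15, -21]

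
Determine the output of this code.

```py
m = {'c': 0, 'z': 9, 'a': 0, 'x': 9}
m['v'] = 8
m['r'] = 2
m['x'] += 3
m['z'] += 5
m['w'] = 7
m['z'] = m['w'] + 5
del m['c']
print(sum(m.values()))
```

m['v'] = 8 → {'c': 0, 'z': 9, 'a': 0, 'x': 9, 'v': 8}
m['r'] = 2 → {'c': 0, 'z': 9, 'a': 0, 'x': 9, 'v': 8, 'r': 2}
m['x'] = 9+3 = 12 → {'c': 0, 'z': 9, 'a': 0, 'x': 12, 'v': 8, 'r': 2}
m['z'] = 9+5 = 14 → {'c': 0, 'z': 14, 'a': 0, 'x': 12, 'v': 8, 'r': 2}
m['w'] = 7 → {'c': 0, 'z': 14, 'a': 0, 'x': 12, 'v': 8, 'r': 2, 'w': 7}
m['z'] = m['w']+5 = 12 → {'c': 0, 'z': 12, 'a': 0, 'x': 12, 'v': 8, 'r': 2, 'w': 7}
del 'c' → {'z': 12, 'a': 0, 'x': 12, 'v': 8, 'r': 2, 'w': 7}
sum of values = 41

41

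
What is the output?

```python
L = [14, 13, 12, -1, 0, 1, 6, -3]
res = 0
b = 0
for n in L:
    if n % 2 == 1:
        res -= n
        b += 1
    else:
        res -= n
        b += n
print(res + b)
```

n=14: not odd, res = 0-14 = -14; b=14
n=13: odd, res = (-14)-13 = -27; b=15
n=12: not odd, res = (-27)-12 = -39; b=27
n=-1: odd, res = (-39)-(-1) = -38; b=28
n=0: not odd, res = (-38)-0 = -38; b=28
n=1: odd, res = (-38)-1 = -39; b=29
n=6: not odd, res = (-39)-6 = -45; b=35
n=-3: odd, res = (-45)-(-3) = -42; b=36
res+b = (-42)+36 = -6

-6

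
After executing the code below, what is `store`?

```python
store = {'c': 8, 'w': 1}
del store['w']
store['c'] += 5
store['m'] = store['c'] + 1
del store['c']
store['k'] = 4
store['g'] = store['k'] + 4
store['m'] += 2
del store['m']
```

{'k': 4, 'g': 8}

del 'w' → {'c': 8}
store['c'] = 8+5 = 13 → {'c': 13}
store['m'] = store['c']+1 = 14 → {'c': 13, 'm': 14}
del 'c' → {'m': 14}
store['k'] = 4 → {'m': 14, 'k': 4}
store['g'] = store['k']+4 = 8 → {'m': 14, 'k': 4, 'g': 8}
store['m'] = 14+2 = 16 → {'m': 16, 'k': 4, 'g': 8}
del 'm' → {'k': 4, 'g': 8}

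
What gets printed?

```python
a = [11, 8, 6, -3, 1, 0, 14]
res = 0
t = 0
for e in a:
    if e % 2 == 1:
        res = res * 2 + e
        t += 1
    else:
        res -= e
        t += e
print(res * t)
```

-961

e=11: odd, res = 0*2+11 = 11; t=1
e=8: not odd, res = 11-8 = 3; t=9
e=6: not odd, res = 3-6 = -3; t=15
e=-3: odd, res = (-3)*2+(-3) = -9; t=16
e=1: odd, res = (-9)*2+1 = -17; t=17
e=0: not odd, res = (-17)-0 = -17; t=17
e=14: not odd, res = (-17)-14 = -31; t=31
res*t = (-31)*31 = -961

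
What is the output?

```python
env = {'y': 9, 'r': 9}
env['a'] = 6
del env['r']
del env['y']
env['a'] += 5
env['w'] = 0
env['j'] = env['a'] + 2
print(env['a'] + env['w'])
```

11

env['a'] = 6 → {'y': 9, 'r': 9, 'a': 6}
del 'r' → {'y': 9, 'a': 6}
del 'y' → {'a': 6}
env['a'] = 6+5 = 11 → {'a': 11}
env['w'] = 0 → {'a': 11, 'w': 0}
env['j'] = env['a']+2 = 13 → {'a': 11, 'w': 0, 'j': 13}
env['a']+env['w'] = 11+0 = 11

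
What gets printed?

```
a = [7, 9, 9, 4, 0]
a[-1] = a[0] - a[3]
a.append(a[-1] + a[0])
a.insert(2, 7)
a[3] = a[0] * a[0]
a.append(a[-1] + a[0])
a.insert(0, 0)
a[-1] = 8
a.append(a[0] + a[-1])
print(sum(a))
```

a[-1] = a[0]-a[3] = 7-4 = 3 → [7, 9, 9, 4, 3]
append a[-1]+a[0] = 3+7 = 10 → [7, 9, 9, 4, 3, 10]
insert 7 at 2 → [7, 9, 7, 9, 4, 3, 10]
a[3] = a[0]*a[0] = 7*7 = 49 → [7, 9, 7, 49, 4, 3, 10]
append a[-1]+a[0] = 10+7 = 17 → [7, 9, 7, 49, 4, 3, 10, 17]
insert 0 at 0 → [0, 7, 9, 7, 49, 4, 3, 10, 17]
a[-1] = 8 → [0, 7, 9, 7, 49, 4, 3, 10, 8]
append a[0]+a[-1] = 0+8 = 8 → [0, 7, 9, 7, 49, 4, 3, 10, 8, 8]
sum = 105

105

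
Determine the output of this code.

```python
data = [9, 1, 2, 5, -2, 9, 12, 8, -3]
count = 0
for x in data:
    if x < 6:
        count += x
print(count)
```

3

x=9: not <6
x=1: <6, count = 0+1 = 1
x=2: <6, count = 1+2 = 3
x=5: <6, count = 3+5 = 8
x=-2: <6, count = 8+(-2) = 6
x=9: not <6
x=12: not <6
x=8: not <6
x=-3: <6, count = 6+(-3) = 3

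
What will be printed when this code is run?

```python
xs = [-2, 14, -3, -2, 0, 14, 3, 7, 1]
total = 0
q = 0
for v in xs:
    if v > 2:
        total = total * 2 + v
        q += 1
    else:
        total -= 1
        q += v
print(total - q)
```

v=-2: not >2, total = 0-1 = -1; q=-2
v=14: >2, total = (-1)*2+14 = 12; q=-1
v=-3: not >2, total = 12-1 = 11; q=-4
v=-2: not >2, total = 11-1 = 10; q=-6
v=0: not >2, total = 10-1 = 9; q=-6
v=14: >2, total = 9*2+14 = 32; q=-5
v=3: >2, total = 32*2+3 = 67; q=-4
v=7: >2, total = 67*2+7 = 141; q=-3
v=1: not >2, total = 141-1 = 140; q=-2
total-q = 140-(-2) = 142

142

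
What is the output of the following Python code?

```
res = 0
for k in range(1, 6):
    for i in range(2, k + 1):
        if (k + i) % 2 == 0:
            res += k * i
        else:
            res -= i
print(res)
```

k=2,i=2: even sum, res = 0+4 = 4
k=3,i=2: odd sum, res = 4-2 = 2
k=3,i=3: even sum, res = 2+9 = 11
k=4,i=2: even sum, res = 11+8 = 19
k=4,i=3: odd sum, res = 19-3 = 16
k=4,i=4: even sum, res = 16+16 = 32
k=5,i=2: odd sum, res = 32-2 = 30
k=5,i=3: even sum, res = 30+15 = 45
k=5,i=4: odd sum, res = 45-4 = 41
k=5,i=5: even sum, res = 41+25 = 66

66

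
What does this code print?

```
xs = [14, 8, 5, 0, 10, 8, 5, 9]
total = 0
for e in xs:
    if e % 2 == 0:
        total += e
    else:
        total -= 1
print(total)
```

37

e=14: even, total = 0+14 = 14
e=8: even, total = 14+8 = 22
e=5: not even, total = 22-1 = 21
e=0: even, total = 21+0 = 21
e=10: even, total = 21+10 = 31
e=8: even, total = 31+8 = 39
e=5: not even, total = 39-1 = 38
e=9: not even, total = 38-1 = 37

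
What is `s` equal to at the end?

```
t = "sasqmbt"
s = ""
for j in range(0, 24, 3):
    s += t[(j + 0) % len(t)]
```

j=0: add t[0]='s' → 's'
j=3: add t[3]='q' → 'sq'
j=6: add t[6]='t' → 'sqt'
j=9: add t[2]='s' → 'sqts'
j=12: add t[5]='b' → 'sqtsb'
j=15: add t[1]='a' → 'sqtsba'
j=18: add t[4]='m' → 'sqtsbam'
j=21: add t[0]='s' → 'sqtsbams'

'sqtsbams'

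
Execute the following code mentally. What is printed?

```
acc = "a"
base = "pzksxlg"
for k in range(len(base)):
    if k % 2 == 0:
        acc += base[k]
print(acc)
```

apkxg

k=0: add 'p' → 'ap'
k=1: skip
k=2: add 'k' → 'apk'
k=3: skip
k=4: add 'x' → 'apkx'
k=5: skip
k=6: add 'g' → 'apkxg'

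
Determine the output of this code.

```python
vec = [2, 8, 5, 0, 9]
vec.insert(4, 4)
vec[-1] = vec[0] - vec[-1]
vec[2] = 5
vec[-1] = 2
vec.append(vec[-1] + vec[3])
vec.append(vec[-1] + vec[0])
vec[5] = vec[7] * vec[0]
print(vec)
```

[2, 8, 5, 0, 4, 8, 2, 4]

insert 4 at 4 → [2, 8, 5, 0, 4, 9]
vec[-1] = vec[0]-vec[-1] = 2-9 = -7 → [2, 8, 5, 0, 4, -7]
vec[2] = 5 → [2, 8, 5, 0, 4, -7]
vec[-1] = 2 → [2, 8, 5, 0, 4, 2]
append vec[-1]+vec[3] = 2+0 = 2 → [2, 8, 5, 0, 4, 2, 2]
append vec[-1]+vec[0] = 2+2 = 4 → [2, 8, 5, 0, 4, 2, 2, 4]
vec[5] = vec[7]*vec[0] = 4*2 = 8 → [2, 8, 5, 0, 4, 8, 2, 4]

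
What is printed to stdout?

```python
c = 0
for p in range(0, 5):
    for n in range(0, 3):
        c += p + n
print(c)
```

45

p=0,n=0: c = 0+0 = 0
p=0,n=1: c = 0+1 = 1
p=0,n=2: c = 1+2 = 3
p=1,n=0: c = 3+1 = 4
p=1,n=1: c = 4+2 = 6
p=1,n=2: c = 6+3 = 9
p=2,n=0: c = 9+2 = 11
p=2,n=1: c = 11+3 = 14
p=2,n=2: c = 14+4 = 18
p=3,n=0: c = 18+3 = 21
p=3,n=1: c = 21+4 = 25
p=3,n=2: c = 25+5 = 30
p=4,n=0: c = 30+4 = 34
p=4,n=1: c = 34+5 = 39
p=4,n=2: c = 39+6 = 45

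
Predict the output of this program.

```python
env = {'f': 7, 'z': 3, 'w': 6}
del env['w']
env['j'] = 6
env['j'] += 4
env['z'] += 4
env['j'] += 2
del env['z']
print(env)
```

{'f': 7, 'j': 12}

del 'w' → {'f': 7, 'z': 3}
env['j'] = 6 → {'f': 7, 'z': 3, 'j': 6}
env['j'] = 6+4 = 10 → {'f': 7, 'z': 3, 'j': 10}
env['z'] = 3+4 = 7 → {'f': 7, 'z': 7, 'j': 10}
env['j'] = 10+2 = 12 → {'f': 7, 'z': 7, 'j': 12}
del 'z' → {'f': 7, 'j': 12}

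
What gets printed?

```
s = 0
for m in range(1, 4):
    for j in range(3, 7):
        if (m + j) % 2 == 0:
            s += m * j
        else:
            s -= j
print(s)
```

24

m=1,j=3: even sum, s = 0+3 = 3
m=1,j=4: odd sum, s = 3-4 = -1
m=1,j=5: even sum, s = (-1)+5 = 4
m=1,j=6: odd sum, s = 4-6 = -2
m=2,j=3: odd sum, s = (-2)-3 = -5
m=2,j=4: even sum, s = (-5)+8 = 3
m=2,j=5: odd sum, s = 3-5 = -2
m=2,j=6: even sum, s = (-2)+12 = 10
m=3,j=3: even sum, s = 10+9 = 19
m=3,j=4: odd sum, s = 19-4 = 15
m=3,j=5: even sum, s = 15+15 = 30
m=3,j=6: odd sum, s = 30-6 = 24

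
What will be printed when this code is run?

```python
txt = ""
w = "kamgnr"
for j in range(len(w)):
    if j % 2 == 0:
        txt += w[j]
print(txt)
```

kmn

j=0: add 'k' → 'k'
j=1: skip
j=2: add 'm' → 'km'
j=3: skip
j=4: add 'n' → 'kmn'
j=5: skip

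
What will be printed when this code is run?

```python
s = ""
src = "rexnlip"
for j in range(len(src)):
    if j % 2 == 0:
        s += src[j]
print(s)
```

j=0: add 'r' → 'r'
j=1: skip
j=2: add 'x' → 'rx'
j=3: skip
j=4: add 'l' → 'rxl'
j=5: skip
j=6: add 'p' → 'rxlp'

rxlp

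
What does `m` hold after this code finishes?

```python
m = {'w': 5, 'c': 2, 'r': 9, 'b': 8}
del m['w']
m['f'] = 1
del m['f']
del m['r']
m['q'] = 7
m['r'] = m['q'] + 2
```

{'c': 2, 'b': 8, 'q': 7, 'r': 9}

del 'w' → {'c': 2, 'r': 9, 'b': 8}
m['f'] = 1 → {'c': 2, 'r': 9, 'b': 8, 'f': 1}
del 'f' → {'c': 2, 'r': 9, 'b': 8}
del 'r' → {'c': 2, 'b': 8}
m['q'] = 7 → {'c': 2, 'b': 8, 'q': 7}
m['r'] = m['q']+2 = 9 → {'c': 2, 'b': 8, 'q': 7, 'r': 9}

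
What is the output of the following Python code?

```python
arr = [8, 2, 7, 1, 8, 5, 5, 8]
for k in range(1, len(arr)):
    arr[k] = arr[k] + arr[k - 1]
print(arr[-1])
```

k=1: arr[1] = 2+8 = 10 → [8, 10, 7, 1, 8, 5, 5, 8]
k=2: arr[2] = 7+10 = 17 → [8, 10, 17, 1, 8, 5, 5, 8]
k=3: arr[3] = 1+17 = 18 → [8, 10, 17, 18, 8, 5, 5, 8]
k=4: arr[4] = 8+18 = 26 → [8, 10, 17, 18, 26, 5, 5, 8]
k=5: arr[5] = 5+26 = 31 → [8, 10, 17, 18, 26, 31, 5, 8]
k=6: arr[6] = 5+31 = 36 → [8, 10, 17, 18, 26, 31, 36, 8]
k=7: arr[7] = 8+36 = 44 → [8, 10, 17, 18, 26, 31, 36, 44]

44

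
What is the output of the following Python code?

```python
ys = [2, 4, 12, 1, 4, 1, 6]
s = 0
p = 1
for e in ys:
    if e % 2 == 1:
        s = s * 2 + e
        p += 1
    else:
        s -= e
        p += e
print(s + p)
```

-52

e=2: not odd, s = 0-2 = -2; p=3
e=4: not odd, s = (-2)-4 = -6; p=7
e=12: not odd, s = (-6)-12 = -18; p=19
e=1: odd, s = (-18)*2+1 = -35; p=20
e=4: not odd, s = (-35)-4 = -39; p=24
e=1: odd, s = (-39)*2+1 = -77; p=25
e=6: not odd, s = (-77)-6 = -83; p=31
s+p = (-83)+31 = -52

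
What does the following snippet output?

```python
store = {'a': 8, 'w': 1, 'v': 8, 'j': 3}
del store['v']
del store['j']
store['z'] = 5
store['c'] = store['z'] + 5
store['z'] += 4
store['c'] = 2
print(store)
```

{'a': 8, 'w': 1, 'z': 9, 'c': 2}

del 'v' → {'a': 8, 'w': 1, 'j': 3}
del 'j' → {'a': 8, 'w': 1}
store['z'] = 5 → {'a': 8, 'w': 1, 'z': 5}
store['c'] = store['z']+5 = 10 → {'a': 8, 'w': 1, 'z': 5, 'c': 10}
store['z'] = 5+4 = 9 → {'a': 8, 'w': 1, 'z': 9, 'c': 10}
store['c'] = 2 → {'a': 8, 'w': 1, 'z': 9, 'c': 2}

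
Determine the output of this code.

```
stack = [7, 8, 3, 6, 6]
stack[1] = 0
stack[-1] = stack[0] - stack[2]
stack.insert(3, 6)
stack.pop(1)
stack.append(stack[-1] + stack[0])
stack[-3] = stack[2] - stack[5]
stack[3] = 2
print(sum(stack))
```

33

stack[1] = 0 → [7, 0, 3, 6, 6]
stack[-1] = stack[0]-stack[2] = 7-3 = 4 → [7, 0, 3, 6, 4]
insert 6 at 3 → [7, 0, 3, 6, 6, 4]
pop(1) removes 0 → [7, 3, 6, 6, 4]
append stack[-1]+stack[0] = 4+7 = 11 → [7, 3, 6, 6, 4, 11]
stack[-3] = stack[2]-stack[5] = 6-11 = -5 → [7, 3, 6, -5, 4, 11]
stack[3] = 2 → [7, 3, 6, 2, 4, 11]
sum = 33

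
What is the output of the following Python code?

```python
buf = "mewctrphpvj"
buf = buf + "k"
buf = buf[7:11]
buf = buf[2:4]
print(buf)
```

vj

+ 'k' → 'mewctrphpvjk'
slice [7:11] → 'hpvj'
slice [2:4] → 'vj'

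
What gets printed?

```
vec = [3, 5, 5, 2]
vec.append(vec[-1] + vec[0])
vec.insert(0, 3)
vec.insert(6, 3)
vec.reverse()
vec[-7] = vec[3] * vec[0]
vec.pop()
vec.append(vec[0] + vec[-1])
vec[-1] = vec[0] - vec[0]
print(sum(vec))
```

35

append vec[-1]+vec[0] = 2+3 = 5 → [3, 5, 5, 2, 5]
insert 3 at 0 → [3, 3, 5, 5, 2, 5]
insert 3 at 6 → [3, 3, 5, 5, 2, 5, 3]
reverse → [3, 5, 2, 5, 5, 3, 3]
vec[-7] = vec[3]*vec[0] = 5*3 = 15 → [15, 5, 2, 5, 5, 3, 3]
pop() removes 3 → [15, 5, 2, 5, 5, 3]
append vec[0]+vec[-1] = 15+3 = 18 → [15, 5, 2, 5, 5, 3, 18]
vec[-1] = vec[0]-vec[0] = 15-15 = 0 → [15, 5, 2, 5, 5, 3, 0]
sum = 35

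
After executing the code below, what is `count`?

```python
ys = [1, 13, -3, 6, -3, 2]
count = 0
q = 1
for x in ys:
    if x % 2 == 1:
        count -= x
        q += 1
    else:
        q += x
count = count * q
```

x=1: odd, count = 0-1 = -1; q=2
x=13: odd, count = (-1)-13 = -14; q=3
x=-3: odd, count = (-14)-(-3) = -11; q=4
x=6: not odd; q=10
x=-3: odd, count = (-11)-(-3) = -8; q=11
x=2: not odd; q=13
count*q = (-8)*13 = -104

-104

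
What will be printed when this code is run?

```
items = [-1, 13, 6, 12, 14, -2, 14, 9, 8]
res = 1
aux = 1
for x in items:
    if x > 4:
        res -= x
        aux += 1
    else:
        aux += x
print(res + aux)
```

x=-1: not >4; aux=0
x=13: >4, res = 1-13 = -12; aux=1
x=6: >4, res = (-12)-6 = -18; aux=2
x=12: >4, res = (-18)-12 = -30; aux=3
x=14: >4, res = (-30)-14 = -44; aux=4
x=-2: not >4; aux=2
x=14: >4, res = (-44)-14 = -58; aux=3
x=9: >4, res = (-58)-9 = -67; aux=4
x=8: >4, res = (-67)-8 = -75; aux=5
res+aux = (-75)+5 = -70

-70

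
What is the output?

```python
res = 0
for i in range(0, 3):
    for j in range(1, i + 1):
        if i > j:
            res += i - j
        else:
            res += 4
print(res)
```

i=1,j=1: not 1>1, res = 0+4 = 4
i=2,j=1: 2>1, res = 4+1 = 5
i=2,j=2: not 2>2, res = 5+4 = 9

9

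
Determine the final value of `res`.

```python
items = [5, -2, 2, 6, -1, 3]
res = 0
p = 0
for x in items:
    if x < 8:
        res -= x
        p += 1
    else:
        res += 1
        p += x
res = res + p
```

x=5: <8, res = 0-5 = -5; p=1
x=-2: <8, res = (-5)-(-2) = -3; p=2
x=2: <8, res = (-3)-2 = -5; p=3
x=6: <8, res = (-5)-6 = -11; p=4
x=-1: <8, res = (-11)-(-1) = -10; p=5
x=3: <8, res = (-10)-3 = -13; p=6
res+p = (-13)+6 = -7

-7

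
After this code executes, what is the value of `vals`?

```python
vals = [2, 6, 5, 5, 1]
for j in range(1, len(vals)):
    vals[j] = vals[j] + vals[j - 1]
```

j=1: vals[1] = 6+2 = 8 → [2, 8, 5, 5, 1]
j=2: vals[2] = 5+8 = 13 → [2, 8, 13, 5, 1]
j=3: vals[3] = 5+13 = 18 → [2, 8, 13, 18, 1]
j=4: vals[4] = 1+18 = 19 → [2, 8, 13, 18, 19]

[2, 8, 13, 18, 19]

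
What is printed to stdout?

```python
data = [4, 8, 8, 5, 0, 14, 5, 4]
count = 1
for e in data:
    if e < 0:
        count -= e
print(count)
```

1

e=4: not <0
e=8: not <0
e=8: not <0
e=5: not <0
e=0: not <0
e=14: not <0
e=5: not <0
e=4: not <0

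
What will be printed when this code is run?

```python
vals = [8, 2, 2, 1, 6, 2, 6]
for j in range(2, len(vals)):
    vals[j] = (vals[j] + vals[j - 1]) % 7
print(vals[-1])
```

5

j=2: vals[2] = (2+2)%7 = 4 → [8, 2, 4, 1, 6, 2, 6]
j=3: vals[3] = (1+4)%7 = 5 → [8, 2, 4, 5, 6, 2, 6]
j=4: vals[4] = (6+5)%7 = 4 → [8, 2, 4, 5, 4, 2, 6]
j=5: vals[5] = (2+4)%7 = 6 → [8, 2, 4, 5, 4, 6, 6]
j=6: vals[6] = (6+6)%7 = 5 → [8, 2, 4, 5, 4, 6, 5]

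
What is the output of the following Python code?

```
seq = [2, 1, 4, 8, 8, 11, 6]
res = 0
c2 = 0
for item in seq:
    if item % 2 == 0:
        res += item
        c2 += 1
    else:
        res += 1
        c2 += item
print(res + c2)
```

47

item=2: even, res = 0+2 = 2; c2=1
item=1: not even, res = 2+1 = 3; c2=2
item=4: even, res = 3+4 = 7; c2=3
item=8: even, res = 7+8 = 15; c2=4
item=8: even, res = 15+8 = 23; c2=5
item=11: not even, res = 23+1 = 24; c2=16
item=6: even, res = 24+6 = 30; c2=17
res+c2 = 30+17 = 47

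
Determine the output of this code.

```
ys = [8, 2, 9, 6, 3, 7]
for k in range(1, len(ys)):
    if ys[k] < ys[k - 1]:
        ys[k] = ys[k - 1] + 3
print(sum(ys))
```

k=1: 2<8, ys[1] = 8+3 = 11 → [8, 11, 9, 6, 3, 7]
k=2: 9<11, ys[2] = 11+3 = 14 → [8, 11, 14, 6, 3, 7]
k=3: 6<14, ys[3] = 14+3 = 17 → [8, 11, 14, 17, 3, 7]
k=4: 3<17, ys[4] = 17+3 = 20 → [8, 11, 14, 17, 20, 7]
k=5: 7<20, ys[5] = 20+3 = 23 → [8, 11, 14, 17, 20, 23]
sum = 93

93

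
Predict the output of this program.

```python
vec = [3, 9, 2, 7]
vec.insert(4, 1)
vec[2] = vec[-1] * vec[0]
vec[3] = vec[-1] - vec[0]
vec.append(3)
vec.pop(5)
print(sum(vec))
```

14

insert 1 at 4 → [3, 9, 2, 7, 1]
vec[2] = vec[-1]*vec[0] = 1*3 = 3 → [3, 9, 3, 7, 1]
vec[3] = vec[-1]-vec[0] = 1-3 = -2 → [3, 9, 3, -2, 1]
append 3 → [3, 9, 3, -2, 1, 3]
pop(5) removes 3 → [3, 9, 3, -2, 1]
sum = 14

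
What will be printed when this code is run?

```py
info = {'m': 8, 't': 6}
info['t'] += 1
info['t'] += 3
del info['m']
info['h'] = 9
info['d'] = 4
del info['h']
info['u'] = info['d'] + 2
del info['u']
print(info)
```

{'t': 10, 'd': 4}

info['t'] = 6+1 = 7 → {'m': 8, 't': 7}
info['t'] = 7+3 = 10 → {'m': 8, 't': 10}
del 'm' → {'t': 10}
info['h'] = 9 → {'t': 10, 'h': 9}
info['d'] = 4 → {'t': 10, 'h': 9, 'd': 4}
del 'h' → {'t': 10, 'd': 4}
info['u'] = info['d']+2 = 6 → {'t': 10, 'd': 4, 'u': 6}
del 'u' → {'t': 10, 'd': 4}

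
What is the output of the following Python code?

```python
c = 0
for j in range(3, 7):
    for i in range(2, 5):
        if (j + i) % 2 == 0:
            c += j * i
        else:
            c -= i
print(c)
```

66

j=3,i=2: odd sum, c = 0-2 = -2
j=3,i=3: even sum, c = (-2)+9 = 7
j=3,i=4: odd sum, c = 7-4 = 3
j=4,i=2: even sum, c = 3+8 = 11
j=4,i=3: odd sum, c = 11-3 = 8
j=4,i=4: even sum, c = 8+16 = 24
j=5,i=2: odd sum, c = 24-2 = 22
j=5,i=3: even sum, c = 22+15 = 37
j=5,i=4: odd sum, c = 37-4 = 33
j=6,i=2: even sum, c = 33+12 = 45
j=6,i=3: odd sum, c = 45-3 = 42
j=6,i=4: even sum, c = 42+24 = 66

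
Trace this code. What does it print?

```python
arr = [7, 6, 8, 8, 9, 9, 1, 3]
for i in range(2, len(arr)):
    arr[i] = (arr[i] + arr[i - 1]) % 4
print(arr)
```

[7, 6, 2, 2, 3, 0, 1, 0]

i=2: arr[2] = (8+6)%4 = 2 → [7, 6, 2, 8, 9, 9, 1, 3]
i=3: arr[3] = (8+2)%4 = 2 → [7, 6, 2, 2, 9, 9, 1, 3]
i=4: arr[4] = (9+2)%4 = 3 → [7, 6, 2, 2, 3, 9, 1, 3]
i=5: arr[5] = (9+3)%4 = 0 → [7, 6, 2, 2, 3, 0, 1, 3]
i=6: arr[6] = (1+0)%4 = 1 → [7, 6, 2, 2, 3, 0, 1, 3]
i=7: arr[7] = (3+1)%4 = 0 → [7, 6, 2, 2, 3, 0, 1, 0]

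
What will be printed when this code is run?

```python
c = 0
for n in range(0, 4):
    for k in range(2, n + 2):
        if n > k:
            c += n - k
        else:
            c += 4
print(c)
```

n=1,k=2: not 1>2, c = 0+4 = 4
n=2,k=2: not 2>2, c = 4+4 = 8
n=2,k=3: not 2>3, c = 8+4 = 12
n=3,k=2: 3>2, c = 12+1 = 13
n=3,k=3: not 3>3, c = 13+4 = 17
n=3,k=4: not 3>4, c = 17+4 = 21

21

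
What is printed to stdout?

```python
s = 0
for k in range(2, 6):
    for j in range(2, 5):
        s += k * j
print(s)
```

126

k=2,j=2: s = 0+4 = 4
k=2,j=3: s = 4+6 = 10
k=2,j=4: s = 10+8 = 18
k=3,j=2: s = 18+6 = 24
k=3,j=3: s = 24+9 = 33
k=3,j=4: s = 33+12 = 45
k=4,j=2: s = 45+8 = 53
k=4,j=3: s = 53+12 = 65
k=4,j=4: s = 65+16 = 81
k=5,j=2: s = 81+10 = 91
k=5,j=3: s = 91+15 = 106
k=5,j=4: s = 106+20 = 126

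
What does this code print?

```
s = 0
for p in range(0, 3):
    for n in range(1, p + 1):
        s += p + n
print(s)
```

9

p=1,n=1: s = 0+2 = 2
p=2,n=1: s = 2+3 = 5
p=2,n=2: s = 5+4 = 9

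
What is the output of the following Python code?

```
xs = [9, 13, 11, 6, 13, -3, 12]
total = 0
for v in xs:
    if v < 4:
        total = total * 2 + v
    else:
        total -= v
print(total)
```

-119

v=9: not <4, total = 0-9 = -9
v=13: not <4, total = (-9)-13 = -22
v=11: not <4, total = (-22)-11 = -33
v=6: not <4, total = (-33)-6 = -39
v=13: not <4, total = (-39)-13 = -52
v=-3: <4, total = (-52)*2+(-3) = -107
v=12: not <4, total = (-107)-12 = -119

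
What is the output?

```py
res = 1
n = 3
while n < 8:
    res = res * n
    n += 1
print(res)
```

n=3: res = 1*3 = 3
n=4: res = 3*4 = 12
n=5: res = 12*5 = 60
n=6: res = 60*6 = 360
n=7: res = 360*7 = 2520

2520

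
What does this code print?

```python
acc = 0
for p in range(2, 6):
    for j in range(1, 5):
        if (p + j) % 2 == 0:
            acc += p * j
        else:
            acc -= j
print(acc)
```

p=2,j=1: odd sum, acc = 0-1 = -1
p=2,j=2: even sum, acc = (-1)+4 = 3
p=2,j=3: odd sum, acc = 3-3 = 0
p=2,j=4: even sum, acc = 0+8 = 8
p=3,j=1: even sum, acc = 8+3 = 11
p=3,j=2: odd sum, acc = 11-2 = 9
p=3,j=3: even sum, acc = 9+9 = 18
p=3,j=4: odd sum, acc = 18-4 = 14
p=4,j=1: odd sum, acc = 14-1 = 13
p=4,j=2: even sum, acc = 13+8 = 21
p=4,j=3: odd sum, acc = 21-3 = 18
p=4,j=4: even sum, acc = 18+16 = 34
p=5,j=1: even sum, acc = 34+5 = 39
p=5,j=2: odd sum, acc = 39-2 = 37
p=5,j=3: even sum, acc = 37+15 = 52
p=5,j=4: odd sum, acc = 52-4 = 48

48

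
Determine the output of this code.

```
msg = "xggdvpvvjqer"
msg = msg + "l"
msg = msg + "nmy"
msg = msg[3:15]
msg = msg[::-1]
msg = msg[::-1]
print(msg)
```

dvpvvjqerlnm

+ 'l' → 'xggdvpvvjqerl'
+ 'nmy' → 'xggdvpvvjqerlnmy'
slice [3:15] → 'dvpvvjqerlnm'
reverse → 'mnlreqjvvpvd'
reverse → 'dvpvvjqerlnm'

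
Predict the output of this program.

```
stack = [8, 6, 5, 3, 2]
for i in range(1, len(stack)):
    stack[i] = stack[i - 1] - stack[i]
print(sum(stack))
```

-7

i=1: stack[1] = 8-6 = 2 → [8, 2, 5, 3, 2]
i=2: stack[2] = 2-5 = -3 → [8, 2, -3, 3, 2]
i=3: stack[3] = (-3)-3 = -6 → [8, 2, -3, -6, 2]
i=4: stack[4] = (-6)-2 = -8 → [8, 2, -3, -6, -8]
sum = -7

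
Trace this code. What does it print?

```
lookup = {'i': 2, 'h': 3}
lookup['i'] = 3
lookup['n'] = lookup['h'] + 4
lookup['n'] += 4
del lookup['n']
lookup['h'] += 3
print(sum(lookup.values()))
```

lookup['i'] = 3 → {'i': 3, 'h': 3}
lookup['n'] = lookup['h']+4 = 7 → {'i': 3, 'h': 3, 'n': 7}
lookup['n'] = 7+4 = 11 → {'i': 3, 'h': 3, 'n': 11}
del 'n' → {'i': 3, 'h': 3}
lookup['h'] = 3+3 = 6 → {'i': 3, 'h': 6}
sum of values = 9

9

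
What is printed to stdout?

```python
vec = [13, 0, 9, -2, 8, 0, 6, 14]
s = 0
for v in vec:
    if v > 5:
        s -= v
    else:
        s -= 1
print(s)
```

-53

v=13: >5, s = 0-13 = -13
v=0: not >5, s = (-13)-1 = -14
v=9: >5, s = (-14)-9 = -23
v=-2: not >5, s = (-23)-1 = -24
v=8: >5, s = (-24)-8 = -32
v=0: not >5, s = (-32)-1 = -33
v=6: >5, s = (-33)-6 = -39
v=14: >5, s = (-39)-14 = -53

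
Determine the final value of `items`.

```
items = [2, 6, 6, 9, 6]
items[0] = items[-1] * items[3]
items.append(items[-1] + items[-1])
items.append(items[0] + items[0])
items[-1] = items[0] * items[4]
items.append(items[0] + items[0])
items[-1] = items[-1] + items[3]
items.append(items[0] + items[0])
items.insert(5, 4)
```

items[0] = items[-1]*items[3] = 6*9 = 54 → [54, 6, 6, 9, 6]
append items[-1]+items[-1] = 6+6 = 12 → [54, 6, 6, 9, 6, 12]
append items[0]+items[0] = 54+54 = 108 → [54, 6, 6, 9, 6, 12, 108]
items[-1] = items[0]*items[4] = 54*6 = 324 → [54, 6, 6, 9, 6, 12, 324]
append items[0]+items[0] = 54+54 = 108 → [54, 6, 6, 9, 6, 12, 324, 108]
items[-1] = items[-1]+items[3] = 108+9 = 117 → [54, 6, 6, 9, 6, 12, 324, 117]
append items[0]+items[0] = 54+54 = 108 → [54, 6, 6, 9, 6, 12, 324, 117, 108]
insert 4 at 5 → [54, 6, 6, 9, 6, 4, 12, 324, 117, 108]

[54, 6, 6, 9, 6, 4, 12, 324, 117, 108]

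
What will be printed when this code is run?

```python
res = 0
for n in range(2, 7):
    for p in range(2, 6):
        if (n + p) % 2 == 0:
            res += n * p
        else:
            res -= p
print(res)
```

100

n=2,p=2: even sum, res = 0+4 = 4
n=2,p=3: odd sum, res = 4-3 = 1
n=2,p=4: even sum, res = 1+8 = 9
n=2,p=5: odd sum, res = 9-5 = 4
n=3,p=2: odd sum, res = 4-2 = 2
n=3,p=3: even sum, res = 2+9 = 11
n=3,p=4: odd sum, res = 11-4 = 7
n=3,p=5: even sum, res = 7+15 = 22
n=4,p=2: even sum, res = 22+8 = 30
n=4,p=3: odd sum, res = 30-3 = 27
n=4,p=4: even sum, res = 27+16 = 43
n=4,p=5: odd sum, res = 43-5 = 38
n=5,p=2: odd sum, res = 38-2 = 36
n=5,p=3: even sum, res = 36+15 = 51
n=5,p=4: odd sum, res = 51-4 = 47
n=5,p=5: even sum, res = 47+25 = 72
n=6,p=2: even sum, res = 72+12 = 84
n=6,p=3: odd sum, res = 84-3 = 81
n=6,p=4: even sum, res = 81+24 = 105
n=6,p=5: odd sum, res = 105-5 = 100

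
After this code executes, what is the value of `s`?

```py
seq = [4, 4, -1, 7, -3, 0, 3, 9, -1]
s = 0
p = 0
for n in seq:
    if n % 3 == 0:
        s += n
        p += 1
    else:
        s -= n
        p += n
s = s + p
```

13

n=4: not %3==0, s = 0-4 = -4; p=4
n=4: not %3==0, s = (-4)-4 = -8; p=8
n=-1: not %3==0, s = (-8)-(-1) = -7; p=7
n=7: not %3==0, s = (-7)-7 = -14; p=14
n=-3: %3==0, s = (-14)+(-3) = -17; p=15
n=0: %3==0, s = (-17)+0 = -17; p=16
n=3: %3==0, s = (-17)+3 = -14; p=17
n=9: %3==0, s = (-14)+9 = -5; p=18
n=-1: not %3==0, s = (-5)-(-1) = -4; p=17
s+p = (-4)+17 = 13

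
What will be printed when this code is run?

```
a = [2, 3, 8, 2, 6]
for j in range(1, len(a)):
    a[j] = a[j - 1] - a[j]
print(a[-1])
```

j=1: a[1] = 2-3 = -1 → [2, -1, 8, 2, 6]
j=2: a[2] = (-1)-8 = -9 → [2, -1, -9, 2, 6]
j=3: a[3] = (-9)-2 = -11 → [2, -1, -9, -11, 6]
j=4: a[4] = (-11)-6 = -17 → [2, -1, -9, -11, -17]

-17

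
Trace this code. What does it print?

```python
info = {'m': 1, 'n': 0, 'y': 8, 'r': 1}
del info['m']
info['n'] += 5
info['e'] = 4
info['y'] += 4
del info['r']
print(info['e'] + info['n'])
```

del 'm' → {'n': 0, 'y': 8, 'r': 1}
info['n'] = 0+5 = 5 → {'n': 5, 'y': 8, 'r': 1}
info['e'] = 4 → {'n': 5, 'y': 8, 'r': 1, 'e': 4}
info['y'] = 8+4 = 12 → {'n': 5, 'y': 12, 'r': 1, 'e': 4}
del 'r' → {'n': 5, 'y': 12, 'e': 4}
info['e']+info['n'] = 4+5 = 9

9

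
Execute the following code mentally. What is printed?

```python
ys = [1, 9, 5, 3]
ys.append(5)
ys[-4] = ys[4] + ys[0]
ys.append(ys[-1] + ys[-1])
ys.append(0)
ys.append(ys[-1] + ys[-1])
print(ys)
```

append 5 → [1, 9, 5, 3, 5]
ys[-4] = ys[4]+ys[0] = 5+1 = 6 → [1, 6, 5, 3, 5]
append ys[-1]+ys[-1] = 5+5 = 10 → [1, 6, 5, 3, 5, 10]
append 0 → [1, 6, 5, 3, 5, 10, 0]
append ys[-1]+ys[-1] = 0+0 = 0 → [1, 6, 5, 3, 5, 10, 0, 0]

[1, 6, 5, 3, 5, 10, 0, 0]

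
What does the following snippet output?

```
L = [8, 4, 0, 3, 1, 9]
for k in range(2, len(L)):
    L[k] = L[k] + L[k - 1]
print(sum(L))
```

48

k=2: L[2] = 0+4 = 4 → [8, 4, 4, 3, 1, 9]
k=3: L[3] = 3+4 = 7 → [8, 4, 4, 7, 1, 9]
k=4: L[4] = 1+7 = 8 → [8, 4, 4, 7, 8, 9]
k=5: L[5] = 9+8 = 17 → [8, 4, 4, 7, 8, 17]
sum = 48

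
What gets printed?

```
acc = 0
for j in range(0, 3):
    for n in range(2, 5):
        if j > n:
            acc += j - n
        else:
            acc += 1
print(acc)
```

9

j=0,n=2: not 0>2, acc = 0+1 = 1
j=0,n=3: not 0>3, acc = 1+1 = 2
j=0,n=4: not 0>4, acc = 2+1 = 3
j=1,n=2: not 1>2, acc = 3+1 = 4
j=1,n=3: not 1>3, acc = 4+1 = 5
j=1,n=4: not 1>4, acc = 5+1 = 6
j=2,n=2: not 2>2, acc = 6+1 = 7
j=2,n=3: not 2>3, acc = 7+1 = 8
j=2,n=4: not 2>4, acc = 8+1 = 9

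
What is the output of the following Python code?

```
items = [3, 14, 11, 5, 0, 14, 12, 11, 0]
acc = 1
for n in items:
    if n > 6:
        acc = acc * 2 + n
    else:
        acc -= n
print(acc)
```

n=3: not >6, acc = 1-3 = -2
n=14: >6, acc = (-2)*2+14 = 10
n=11: >6, acc = 10*2+11 = 31
n=5: not >6, acc = 31-5 = 26
n=0: not >6, acc = 26-0 = 26
n=14: >6, acc = 26*2+14 = 66
n=12: >6, acc = 66*2+12 = 144
n=11: >6, acc = 144*2+11 = 299
n=0: not >6, acc = 299-0 = 299

299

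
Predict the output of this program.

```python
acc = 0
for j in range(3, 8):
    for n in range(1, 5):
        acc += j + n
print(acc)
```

150

j=3,n=1: acc = 0+4 = 4
j=3,n=2: acc = 4+5 = 9
j=3,n=3: acc = 9+6 = 15
j=3,n=4: acc = 15+7 = 22
j=4,n=1: acc = 22+5 = 27
j=4,n=2: acc = 27+6 = 33
j=4,n=3: acc = 33+7 = 40
j=4,n=4: acc = 40+8 = 48
j=5,n=1: acc = 48+6 = 54
j=5,n=2: acc = 54+7 = 61
j=5,n=3: acc = 61+8 = 69
j=5,n=4: acc = 69+9 = 78
j=6,n=1: acc = 78+7 = 85
j=6,n=2: acc = 85+8 = 93
j=6,n=3: acc = 93+9 = 102
j=6,n=4: acc = 102+10 = 112
j=7,n=1: acc = 112+8 = 120
j=7,n=2: acc = 120+9 = 129
j=7,n=3: acc = 129+10 = 139
j=7,n=4: acc = 139+11 = 150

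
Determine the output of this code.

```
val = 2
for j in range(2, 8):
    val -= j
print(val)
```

j=2: val = 2-2 = 0
j=3: val = 0-3 = -3
j=4: val = (-3)-4 = -7
j=5: val = (-7)-5 = -12
j=6: val = (-12)-6 = -18
j=7: val = (-18)-7 = -25

-25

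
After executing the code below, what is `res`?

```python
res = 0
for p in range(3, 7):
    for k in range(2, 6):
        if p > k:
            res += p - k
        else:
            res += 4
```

p=3,k=2: 3>2, res = 0+1 = 1
p=3,k=3: not 3>3, res = 1+4 = 5
p=3,k=4: not 3>4, res = 5+4 = 9
p=3,k=5: not 3>5, res = 9+4 = 13
p=4,k=2: 4>2, res = 13+2 = 15
p=4,k=3: 4>3, res = 15+1 = 16
p=4,k=4: not 4>4, res = 16+4 = 20
p=4,k=5: not 4>5, res = 20+4 = 24
p=5,k=2: 5>2, res = 24+3 = 27
p=5,k=3: 5>3, res = 27+2 = 29
p=5,k=4: 5>4, res = 29+1 = 30
p=5,k=5: not 5>5, res = 30+4 = 34
p=6,k=2: 6>2, res = 34+4 = 38
p=6,k=3: 6>3, res = 38+3 = 41
p=6,k=4: 6>4, res = 41+2 = 43
p=6,k=5: 6>5, res = 43+1 = 44

44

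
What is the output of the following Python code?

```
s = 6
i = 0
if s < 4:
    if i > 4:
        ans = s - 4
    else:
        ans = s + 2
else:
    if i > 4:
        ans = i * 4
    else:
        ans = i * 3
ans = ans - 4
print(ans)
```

-4

s=6, i=0
s < 4 is False; i > 4 is False
→ ans = i * 3 = 0
ans = 0-4 = -4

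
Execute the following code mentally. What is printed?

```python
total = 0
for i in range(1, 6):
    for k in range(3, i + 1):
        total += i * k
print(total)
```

97

i=3,k=3: total = 0+9 = 9
i=4,k=3: total = 9+12 = 21
i=4,k=4: total = 21+16 = 37
i=5,k=3: total = 37+15 = 52
i=5,k=4: total = 52+20 = 72
i=5,k=5: total = 72+25 = 97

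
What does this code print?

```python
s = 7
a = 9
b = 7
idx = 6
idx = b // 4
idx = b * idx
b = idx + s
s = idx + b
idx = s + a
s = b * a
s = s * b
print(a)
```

9

idx = 7//4 = 1
idx = 7*1 = 7
b = 7+7 = 14
s = 7+14 = 21
idx = 21+9 = 30
s = 14*9 = 126
s = 126*14 = 1764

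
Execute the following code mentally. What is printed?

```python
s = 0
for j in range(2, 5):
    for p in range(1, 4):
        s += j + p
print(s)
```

j=2,p=1: s = 0+3 = 3
j=2,p=2: s = 3+4 = 7
j=2,p=3: s = 7+5 = 12
j=3,p=1: s = 12+4 = 16
j=3,p=2: s = 16+5 = 21
j=3,p=3: s = 21+6 = 27
j=4,p=1: s = 27+5 = 32
j=4,p=2: s = 32+6 = 38
j=4,p=3: s = 38+7 = 45

45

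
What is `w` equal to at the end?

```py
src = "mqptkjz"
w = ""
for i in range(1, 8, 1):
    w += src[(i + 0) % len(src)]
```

'qptkjzm'

i=1: add src[1]='q' → 'q'
i=2: add src[2]='p' → 'qp'
i=3: add src[3]='t' → 'qpt'
i=4: add src[4]='k' → 'qptk'
i=5: add src[5]='j' → 'qptkj'
i=6: add src[6]='z' → 'qptkjz'
i=7: add src[0]='m' → 'qptkjzm'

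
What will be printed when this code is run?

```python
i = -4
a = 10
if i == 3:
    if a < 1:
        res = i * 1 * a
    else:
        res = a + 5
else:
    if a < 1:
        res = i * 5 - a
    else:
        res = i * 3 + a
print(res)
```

i=-4, a=10
i == 3 is False; a < 1 is False
→ res = i * 3 + a = -2

-2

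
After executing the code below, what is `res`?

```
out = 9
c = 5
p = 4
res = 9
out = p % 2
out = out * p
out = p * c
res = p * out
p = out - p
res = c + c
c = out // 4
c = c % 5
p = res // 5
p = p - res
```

10

out = 4%2 = 0
out = 0*4 = 0
out = 4*5 = 20
res = 4*20 = 80
p = 20-4 = 16
res = 5+5 = 10
c = 20//4 = 5
c = 5%5 = 0
p = 10//5 = 2
p = 2-10 = -8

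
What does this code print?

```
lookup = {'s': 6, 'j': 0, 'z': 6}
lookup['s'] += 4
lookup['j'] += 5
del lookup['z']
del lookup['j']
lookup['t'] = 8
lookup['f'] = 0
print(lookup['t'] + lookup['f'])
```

8

lookup['s'] = 6+4 = 10 → {'s': 10, 'j': 0, 'z': 6}
lookup['j'] = 0+5 = 5 → {'s': 10, 'j': 5, 'z': 6}
del 'z' → {'s': 10, 'j': 5}
del 'j' → {'s': 10}
lookup['t'] = 8 → {'s': 10, 't': 8}
lookup['f'] = 0 → {'s': 10, 't': 8, 'f': 0}
lookup['t']+lookup['f'] = 8+0 = 8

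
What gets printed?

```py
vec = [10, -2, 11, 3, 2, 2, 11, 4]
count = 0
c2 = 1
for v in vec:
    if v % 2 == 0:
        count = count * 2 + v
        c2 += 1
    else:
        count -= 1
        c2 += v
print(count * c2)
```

v=10: even, count = 0*2+10 = 10; c2=2
v=-2: even, count = 10*2+(-2) = 18; c2=3
v=11: not even, count = 18-1 = 17; c2=14
v=3: not even, count = 17-1 = 16; c2=17
v=2: even, count = 16*2+2 = 34; c2=18
v=2: even, count = 34*2+2 = 70; c2=19
v=11: not even, count = 70-1 = 69; c2=30
v=4: even, count = 69*2+4 = 142; c2=31
count*c2 = 142*31 = 4402

4402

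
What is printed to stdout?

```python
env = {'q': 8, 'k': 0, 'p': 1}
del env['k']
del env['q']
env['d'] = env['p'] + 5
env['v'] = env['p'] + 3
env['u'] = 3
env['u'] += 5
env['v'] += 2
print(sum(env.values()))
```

del 'k' → {'q': 8, 'p': 1}
del 'q' → {'p': 1}
env['d'] = env['p']+5 = 6 → {'p': 1, 'd': 6}
env['v'] = env['p']+3 = 4 → {'p': 1, 'd': 6, 'v': 4}
env['u'] = 3 → {'p': 1, 'd': 6, 'v': 4, 'u': 3}
env['u'] = 3+5 = 8 → {'p': 1, 'd': 6, 'v': 4, 'u': 8}
env['v'] = 4+2 = 6 → {'p': 1, 'd': 6, 'v': 6, 'u': 8}
sum of values = 21

21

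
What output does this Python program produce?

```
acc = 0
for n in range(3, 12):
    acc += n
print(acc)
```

63

n=3: acc = 0+3 = 3
n=4: acc = 3+4 = 7
n=5: acc = 7+5 = 12
n=6: acc = 12+6 = 18
n=7: acc = 18+7 = 25
n=8: acc = 25+8 = 33
n=9: acc = 33+9 = 42
n=10: acc = 42+10 = 52
n=11: acc = 52+11 = 63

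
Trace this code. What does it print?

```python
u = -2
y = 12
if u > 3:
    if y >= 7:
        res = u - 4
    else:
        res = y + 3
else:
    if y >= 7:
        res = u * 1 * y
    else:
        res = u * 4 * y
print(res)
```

-24

u=-2, y=12
u > 3 is False; y >= 7 is True
→ res = u * 1 * y = -24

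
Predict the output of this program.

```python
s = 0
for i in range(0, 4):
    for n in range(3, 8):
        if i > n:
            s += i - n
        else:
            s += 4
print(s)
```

80

i=0,n=3: not 0>3, s = 0+4 = 4
i=0,n=4: not 0>4, s = 4+4 = 8
i=0,n=5: not 0>5, s = 8+4 = 12
i=0,n=6: not 0>6, s = 12+4 = 16
i=0,n=7: not 0>7, s = 16+4 = 20
i=1,n=3: not 1>3, s = 20+4 = 24
i=1,n=4: not 1>4, s = 24+4 = 28
i=1,n=5: not 1>5, s = 28+4 = 32
i=1,n=6: not 1>6, s = 32+4 = 36
i=1,n=7: not 1>7, s = 36+4 = 40
i=2,n=3: not 2>3, s = 40+4 = 44
i=2,n=4: not 2>4, s = 44+4 = 48
i=2,n=5: not 2>5, s = 48+4 = 52
i=2,n=6: not 2>6, s = 52+4 = 56
i=2,n=7: not 2>7, s = 56+4 = 60
i=3,n=3: not 3>3, s = 60+4 = 64
i=3,n=4: not 3>4, s = 64+4 = 68
i=3,n=5: not 3>5, s = 68+4 = 72
i=3,n=6: not 3>6, s = 72+4 = 76
i=3,n=7: not 3>7, s = 76+4 = 80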